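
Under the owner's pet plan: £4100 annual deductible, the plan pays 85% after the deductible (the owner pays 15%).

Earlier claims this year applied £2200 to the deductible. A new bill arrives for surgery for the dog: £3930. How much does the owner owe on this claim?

Deductible still to meet: £4100 − £2200 = £1900.
The remaining £2030 (= £3930 − £1900) moves to coinsurance.
15% of £2030 = £304.50 falls to the owner.
Owner responsibility: £1900 + £304.50 = £2204.50.

£2204.50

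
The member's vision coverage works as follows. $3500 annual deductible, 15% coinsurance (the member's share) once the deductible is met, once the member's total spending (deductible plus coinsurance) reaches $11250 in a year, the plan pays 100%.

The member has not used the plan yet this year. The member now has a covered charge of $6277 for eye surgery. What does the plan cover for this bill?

Nothing has been paid toward the $3500 deductible, so the first $3500 of this charge is applied there.
After the $3500 deductible portion, $6277 − $3500 = $2777 is subject to coinsurance.
Coinsurance: $2777 × 15% = $416.55.
So the member owes $3500 + $416.55 = $3916.55 before any cap.
Year-to-date out-of-pocket becomes $0 + $3916.55 = $3916.55, still under the $11250 maximum, so no cap applies.
Insurer pays the balance: $6277 − $3916.55 = $2360.45.

$2360.45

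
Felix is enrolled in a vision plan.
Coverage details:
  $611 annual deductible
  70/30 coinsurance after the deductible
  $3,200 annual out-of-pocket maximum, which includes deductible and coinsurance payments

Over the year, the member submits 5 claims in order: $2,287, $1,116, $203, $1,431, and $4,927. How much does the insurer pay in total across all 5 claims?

$6,764

Bill 1, $2,287: $611 to deductible, leaving $1,676; 30% of $1,676 = $502.80. Cost to member: $1,113.80. OOP to date $1,113.80. Insurer: $2,287 − $1,113.80 = $1,173.20.
Bill 2, $1,116: deductible already satisfied, so member's share is 30% × $1,116 = $334.80. Cost to member: $334.80. OOP to date $1,448.60. Plan pays $1,116 − $334.80 = $781.20.
Bill 3, $203: deductible met; 30% of $203 = $60.90. Member owes $60.90 (running OOP $1,509.50). Insurer: $203 − $60.90 = $142.10.
Bill 4, $1,431: deductible already satisfied, so member's share is 30% × $1,431 = $429.30. Cost to member: $429.30. OOP to date $1,938.80. Insurer: $1,431 − $429.30 = $1,001.70.
Bill 5, $4,927: 30% coinsurance on $4,927 = $1,478.10. Adding that to $1,938.80 gives $3,416.90, past the $3,200 cap; member pays only $3,200 − $1,938.80 = $1,261.20. Insurer: $4,927 − $1,261.20 = $3,665.80.
Insurer total: $1,173.20 + $781.20 + $142.10 + $1,001.70 + $3,665.80 = $6,764.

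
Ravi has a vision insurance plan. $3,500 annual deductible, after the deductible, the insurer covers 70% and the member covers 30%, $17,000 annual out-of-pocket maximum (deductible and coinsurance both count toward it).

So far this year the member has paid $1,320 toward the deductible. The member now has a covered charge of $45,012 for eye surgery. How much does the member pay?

Deductible still to meet: $3,500 − $1,320 = $2,180.
After the $2,180 deductible portion, $45,012 − $2,180 = $42,832 is subject to coinsurance.
Coinsurance: $42,832 × 30% = $12,849.60.
That puts the member's cost at $2,180 + $12,849.60 = $15,029.60 before any cap.
Total out-of-pocket so far would be $1,320 + $15,029.60 = $16,349.60, below the $17,000 cap — no reduction.

$15,029.60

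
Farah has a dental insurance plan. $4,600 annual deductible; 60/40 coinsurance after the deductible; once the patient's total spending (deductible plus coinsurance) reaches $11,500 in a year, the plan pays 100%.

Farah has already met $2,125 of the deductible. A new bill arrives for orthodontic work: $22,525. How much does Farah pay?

$2,125 of the $4,600 deductible is already met, leaving $2,475.
That leaves $22,525 − $2,475 = $20,050 for coinsurance.
Coinsurance: $20,050 × 40% = $8,020.
So the patient owes $2,475 + $8,020 = $10,495 before any cap.
Adding $10,495 to the $2,125 already spent would give $12,620, which exceeds the $11,500 cap; the patient pays just $11,500 − $2,125 = $9,375.

$9,375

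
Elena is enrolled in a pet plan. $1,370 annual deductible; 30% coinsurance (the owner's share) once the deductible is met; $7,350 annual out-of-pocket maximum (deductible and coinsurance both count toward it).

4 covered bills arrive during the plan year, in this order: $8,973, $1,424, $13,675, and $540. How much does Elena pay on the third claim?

Claim 1 — $8,973: $1,370 to deductible, leaving $7,603; owner's 30% is $2,280.90. Owner pays $3,650.90; OOP now $3,650.90.
Claim 2 — $1,424: deductible met; 30% of $1,424 = $427.20. Owner owes $427.20 (running OOP $4,078.10).
Claim 3 — $13,675: 30% coinsurance on $13,675 = $4,102.50. OOP would hit $8,180.60 > $7,350, so the cap limits the owner to $7,350 − $4,078.10 = $3,271.90.

$3,271.90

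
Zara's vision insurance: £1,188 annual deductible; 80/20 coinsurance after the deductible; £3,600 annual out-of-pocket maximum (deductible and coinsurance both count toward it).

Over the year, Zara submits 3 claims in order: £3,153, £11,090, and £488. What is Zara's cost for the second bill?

£2,019

Claim 1 — £3,153: £1,188 finishes the deductible; £1,965 goes to coinsurance; member's 20% is £393. Member owes £1,581 (running OOP £1,581).
Claim 2 — £11,090: deductible met; 20% of £11,090 = £2,218. OOP would hit £3,799 > £3,600, so the cap limits the member to £3,600 − £1,581 = £2,019.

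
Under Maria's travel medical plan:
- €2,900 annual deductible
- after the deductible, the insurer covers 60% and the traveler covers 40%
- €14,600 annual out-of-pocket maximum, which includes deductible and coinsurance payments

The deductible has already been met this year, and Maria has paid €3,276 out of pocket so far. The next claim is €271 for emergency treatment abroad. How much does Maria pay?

The deductible is already satisfied, so the full bill goes to coinsurance.
Coinsurance: €271 × 40% = €108.40.
Total out-of-pocket so far would be €3,276 + €108.40 = €3,384.40, below the €14,600 cap — no reduction.

€108.40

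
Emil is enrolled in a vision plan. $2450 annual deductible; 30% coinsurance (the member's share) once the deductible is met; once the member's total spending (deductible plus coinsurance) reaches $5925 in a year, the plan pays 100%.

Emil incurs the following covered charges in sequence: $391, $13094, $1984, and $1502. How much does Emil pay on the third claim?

Claim 1 — $391: all of it applies to the deductible. Cost to member: $391. OOP to date $391.
Claim 2 — $13094: $2059 to deductible, leaving $11035; coinsurance $11035 × 30% = $3310.50. Cost to member: $5369.50. OOP to date $5760.50.
Claim 3 — $1984: deductible already satisfied, so member's share is 30% × $1984 = $595.20. Adding that to $5760.50 gives $6355.70, past the $5925 cap; member pays only $5925 − $5760.50 = $164.50.

$164.50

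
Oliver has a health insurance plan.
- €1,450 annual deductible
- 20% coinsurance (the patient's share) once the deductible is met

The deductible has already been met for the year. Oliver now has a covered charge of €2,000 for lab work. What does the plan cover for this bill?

€1,600

The deductible is already satisfied, so the full bill goes to coinsurance.
20% of €2,000 = €400 falls to the patient.
Insurer pays the balance: €2,000 − €400 = €1,600.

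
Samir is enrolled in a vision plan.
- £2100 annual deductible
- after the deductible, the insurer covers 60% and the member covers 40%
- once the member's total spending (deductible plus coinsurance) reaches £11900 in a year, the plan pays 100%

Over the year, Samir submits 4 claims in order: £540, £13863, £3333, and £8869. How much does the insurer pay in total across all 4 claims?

£14705

Claim 1 — £540: entire amount goes to the deductible. Member owes £540 (running OOP £540). Plan pays £540 − £540 = £0.
Claim 2 — £13863: £1560 to deductible, leaving £12303; 40% of £12303 = £4921.20. Member pays £6481.20; OOP now £7021.20. Insurer: £13863 − £6481.20 = £7381.80.
Claim 3 — £3333: deductible already satisfied, so member's share is 40% × £3333 = £1333.20. Member owes £1333.20 (running OOP £8354.40). Plan pays £3333 − £1333.20 = £1999.80.
Claim 4 — £8869: deductible met; 40% of £8869 = £3547.60. That would push OOP to £11902, over the £11900 cap, so member pays £11900 − £8354.40 = £3545.60. Plan pays £8869 − £3545.60 = £5323.40.
Insurer total = bills − member's total = £26605 − £11900 = £14705.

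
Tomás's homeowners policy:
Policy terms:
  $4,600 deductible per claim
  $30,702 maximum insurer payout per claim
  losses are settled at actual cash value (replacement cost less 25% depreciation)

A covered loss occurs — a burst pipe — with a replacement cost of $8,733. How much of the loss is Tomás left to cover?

$6,783.25

Depreciate 25%: the covered value is $8,733 × 0.75 = $6,549.75.
Less the $4,600 deductible: $6,549.75 − $4,600 = $1,949.75.
$1,949.75 ≤ $30,702, so the limit doesn't bind; insurer pays $1,949.75.
Homeowner's share is the uncovered remainder: $8,733 − $1,949.75 = $6,783.25.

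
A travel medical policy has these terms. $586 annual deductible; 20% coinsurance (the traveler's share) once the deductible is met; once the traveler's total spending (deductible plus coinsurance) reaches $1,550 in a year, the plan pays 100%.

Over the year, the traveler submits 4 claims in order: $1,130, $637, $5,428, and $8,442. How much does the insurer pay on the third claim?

Bill 1, $1,130: $586 finishes the deductible; $544 goes to coinsurance; 20% of $544 = $108.80. Traveler pays $694.80; OOP now $694.80. Plan pays $1,130 − $694.80 = $435.20.
Bill 2, $637: deductible met; 20% of $637 = $127.40. Cost to traveler: $127.40. OOP to date $822.20. Insurer: $637 − $127.40 = $509.60.
Bill 3, $5,428: deductible already satisfied, so traveler's share is 20% × $5,428 = $1,085.60. That would push OOP to $1,907.80, over the $1,550 cap, so traveler pays $1,550 − $822.20 = $727.80. Plan pays $5,428 − $727.80 = $4,700.20.

$4,700.20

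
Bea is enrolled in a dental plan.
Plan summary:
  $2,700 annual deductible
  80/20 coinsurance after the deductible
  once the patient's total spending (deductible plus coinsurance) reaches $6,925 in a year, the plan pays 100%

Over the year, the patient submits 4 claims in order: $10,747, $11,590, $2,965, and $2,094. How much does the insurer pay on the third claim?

$2,667.40

#1 ($10,747): deductible takes $2,700, $8,047 remains; coinsurance $8,047 × 20% = $1,609.40. Patient owes $4,309.40 (running OOP $4,309.40). Insurer: $10,747 − $4,309.40 = $6,437.60.
#2 ($11,590): deductible met; 20% of $11,590 = $2,318. Cost to patient: $2,318. OOP to date $6,627.40. Plan pays $11,590 − $2,318 = $9,272.
#3 ($2,965): deductible already satisfied, so patient's share is 20% × $2,965 = $593. Adding that to $6,627.40 gives $7,220.40, past the $6,925 cap; patient pays only $6,925 − $6,627.40 = $297.60. Insurer: $2,965 − $297.60 = $2,667.40.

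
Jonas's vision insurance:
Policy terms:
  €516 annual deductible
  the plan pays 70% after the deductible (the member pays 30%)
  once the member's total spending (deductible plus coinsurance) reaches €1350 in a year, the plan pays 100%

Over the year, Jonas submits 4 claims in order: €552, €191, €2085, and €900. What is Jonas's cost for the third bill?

Claim 1 (€552): €516 to deductible, leaving €36; 30% of €36 = €10.80. Cost to member: €526.80. OOP to date €526.80.
Claim 2 (€191): 30% coinsurance on €191 = €57.30. Cost to member: €57.30. OOP to date €584.10.
Claim 3 (€2085): deductible met; 30% of €2085 = €625.50. Member pays €625.50; OOP now €1209.60.

€625.50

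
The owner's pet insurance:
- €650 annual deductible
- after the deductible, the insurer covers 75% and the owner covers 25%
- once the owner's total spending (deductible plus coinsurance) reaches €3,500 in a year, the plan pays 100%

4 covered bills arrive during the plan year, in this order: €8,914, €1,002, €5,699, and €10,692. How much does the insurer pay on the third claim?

Claim 1 — €8,914: €650 to deductible, leaving €8,264; coinsurance €8,264 × 25% = €2,066. Owner pays €2,716; OOP now €2,716. Insurer: €8,914 − €2,716 = €6,198.
Claim 2 — €1,002: deductible met; 25% of €1,002 = €250.50. Cost to owner: €250.50. OOP to date €2,966.50. Insurer: €1,002 − €250.50 = €751.50.
Claim 3 — €5,699: deductible met; 25% of €5,699 = €1,424.75. That would push OOP to €4,391.25, over the €3,500 cap, so owner pays €3,500 − €2,966.50 = €533.50. Plan pays €5,699 − €533.50 = €5,165.50.

€5,165.50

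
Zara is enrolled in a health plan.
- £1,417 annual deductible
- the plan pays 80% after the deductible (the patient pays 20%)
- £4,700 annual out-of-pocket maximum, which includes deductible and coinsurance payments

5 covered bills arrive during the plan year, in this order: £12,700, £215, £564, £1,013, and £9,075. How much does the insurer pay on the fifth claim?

£8,407

Claim 1 — £12,700: £1,417 to deductible, leaving £11,283; coinsurance £11,283 × 20% = £2,256.60. Cost to patient: £3,673.60. OOP to date £3,673.60. Plan pays £12,700 − £3,673.60 = £9,026.40.
Claim 2 — £215: deductible already satisfied, so patient's share is 20% × £215 = £43. Cost to patient: £43. OOP to date £3,716.60. Plan pays £215 − £43 = £172.
Claim 3 — £564: 20% coinsurance on £564 = £112.80. Patient pays £112.80; OOP now £3,829.40. Insurer: £564 − £112.80 = £451.20.
Claim 4 — £1,013: deductible already satisfied, so patient's share is 20% × £1,013 = £202.60. Patient owes £202.60 (running OOP £4,032). Insurer: £1,013 − £202.60 = £810.40.
Claim 5 — £9,075: deductible already satisfied, so patient's share is 20% × £9,075 = £1,815. OOP would hit £5,847 > £4,700, so the cap limits the patient to £4,700 − £4,032 = £668. Insurer: £9,075 − £668 = £8,407.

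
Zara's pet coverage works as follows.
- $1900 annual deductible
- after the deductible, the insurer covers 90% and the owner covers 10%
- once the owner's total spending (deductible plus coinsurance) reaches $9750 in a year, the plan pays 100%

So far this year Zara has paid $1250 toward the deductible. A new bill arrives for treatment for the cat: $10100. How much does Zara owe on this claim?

Remaining deductible: $1900 − $1250 = $650.
That leaves $10100 − $650 = $9450 for coinsurance.
Coinsurance: $9450 × 10% = $945.
That puts the owner's cost at $650 + $945 = $1595 before any cap.
Year-to-date out-of-pocket becomes $1250 + $1595 = $2845, still under the $9750 maximum, so no cap applies.

$1595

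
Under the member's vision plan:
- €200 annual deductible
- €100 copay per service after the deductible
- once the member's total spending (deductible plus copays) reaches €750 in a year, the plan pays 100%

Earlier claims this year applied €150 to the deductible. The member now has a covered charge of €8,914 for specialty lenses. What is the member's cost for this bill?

€150 of the €200 deductible is already met, leaving €50.
The remaining €8,864 (= €8,914 − €50) moves to the copay.
Copay on this service: €100.
That puts the member's cost at €50 + €100 = €150 before any cap.
Year-to-date out-of-pocket becomes €150 + €150 = €300, still under the €750 maximum, so no cap applies.

€150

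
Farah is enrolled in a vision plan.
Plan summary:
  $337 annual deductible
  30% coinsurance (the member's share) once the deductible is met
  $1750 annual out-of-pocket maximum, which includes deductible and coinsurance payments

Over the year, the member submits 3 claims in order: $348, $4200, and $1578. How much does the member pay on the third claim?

$149.70

Claim 1 ($348): $337 finishes the deductible; $11 goes to coinsurance; coinsurance $11 × 30% = $3.30. Cost to member: $340.30. OOP to date $340.30.
Claim 2 ($4200): 30% coinsurance on $4200 = $1260. Cost to member: $1260. OOP to date $1600.30.
Claim 3 ($1578): 30% coinsurance on $1578 = $473.40. That would push OOP to $2073.70, over the $1750 cap, so member pays $1750 − $1600.30 = $149.70.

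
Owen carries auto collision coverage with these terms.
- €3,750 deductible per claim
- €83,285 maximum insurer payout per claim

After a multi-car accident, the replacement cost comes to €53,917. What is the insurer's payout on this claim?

€50,167

Less the €3,750 deductible: €53,917 − €3,750 = €50,167.
That's under the €83,285 cap, so the insurer reimburses the full €50,167.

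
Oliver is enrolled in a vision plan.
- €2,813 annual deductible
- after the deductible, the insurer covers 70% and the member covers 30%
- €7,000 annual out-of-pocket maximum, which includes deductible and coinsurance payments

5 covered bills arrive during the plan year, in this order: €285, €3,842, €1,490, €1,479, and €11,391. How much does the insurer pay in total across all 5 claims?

€11,487

Bill 1, €285: entire amount goes to the deductible. Member pays €285; OOP now €285. Plan pays €285 − €285 = €0.
Bill 2, €3,842: deductible takes €2,528, €1,314 remains; 30% of €1,314 = €394.20. Cost to member: €2,922.20. OOP to date €3,207.20. Plan pays €3,842 − €2,922.20 = €919.80.
Bill 3, €1,490: deductible met; 30% of €1,490 = €447. Cost to member: €447. OOP to date €3,654.20. Plan pays €1,490 − €447 = €1,043.
Bill 4, €1,479: 30% coinsurance on €1,479 = €443.70. Cost to member: €443.70. OOP to date €4,097.90. Insurer: €1,479 − €443.70 = €1,035.30.
Bill 5, €11,391: 30% coinsurance on €11,391 = €3,417.30. OOP would hit €7,515.20 > €7,000, so the cap limits the member to €7,000 − €4,097.90 = €2,902.10. Insurer: €11,391 − €2,902.10 = €8,488.90.
Insurer total = bills − member's total = €18,487 − €7,000 = €11,487.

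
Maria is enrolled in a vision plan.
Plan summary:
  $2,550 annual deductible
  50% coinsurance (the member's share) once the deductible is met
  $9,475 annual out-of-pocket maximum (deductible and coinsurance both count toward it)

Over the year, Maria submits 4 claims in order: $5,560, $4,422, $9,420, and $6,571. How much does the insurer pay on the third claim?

Claim 1 ($5,560): $2,550 to deductible, leaving $3,010; coinsurance $3,010 × 50% = $1,505. Member pays $4,055; OOP now $4,055. Plan pays $5,560 − $4,055 = $1,505.
Claim 2 ($4,422): 50% coinsurance on $4,422 = $2,211. Member owes $2,211 (running OOP $6,266). Insurer: $4,422 − $2,211 = $2,211.
Claim 3 ($9,420): deductible met; 50% of $9,420 = $4,710. Adding that to $6,266 gives $10,976, past the $9,475 cap; member pays only $9,475 − $6,266 = $3,209. Insurer: $9,420 − $3,209 = $6,211.

$6,211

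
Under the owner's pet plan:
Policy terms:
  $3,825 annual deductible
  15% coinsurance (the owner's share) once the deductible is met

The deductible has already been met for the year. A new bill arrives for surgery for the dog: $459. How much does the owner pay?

The deductible is already satisfied, so the full bill goes to coinsurance.
15% of $459 = $68.85 falls to the owner.

$68.85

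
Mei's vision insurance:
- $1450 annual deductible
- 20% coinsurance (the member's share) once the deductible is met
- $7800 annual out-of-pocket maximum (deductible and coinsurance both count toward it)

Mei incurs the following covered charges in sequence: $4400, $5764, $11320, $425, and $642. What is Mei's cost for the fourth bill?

$85

Bill 1, $4400: $1450 to deductible, leaving $2950; 20% of $2950 = $590. Member owes $2040 (running OOP $2040).
Bill 2, $5764: deductible met; 20% of $5764 = $1152.80. Member owes $1152.80 (running OOP $3192.80).
Bill 3, $11320: deductible already satisfied, so member's share is 20% × $11320 = $2264. Member pays $2264; OOP now $5456.80.
Bill 4, $425: deductible already satisfied, so member's share is 20% × $425 = $85. Member owes $85 (running OOP $5541.80).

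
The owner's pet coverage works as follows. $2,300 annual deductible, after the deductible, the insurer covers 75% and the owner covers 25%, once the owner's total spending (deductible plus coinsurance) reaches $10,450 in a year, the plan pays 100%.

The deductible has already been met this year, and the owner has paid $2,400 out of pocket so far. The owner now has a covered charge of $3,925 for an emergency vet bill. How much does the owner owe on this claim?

$981.25

With the deductible met, the entire $3,925 is subject to coinsurance.
25% of $3,925 = $981.25 falls to the owner.
Cumulative spending $2,400 + $981.25 = $3,381.25 stays under the $10,450 maximum.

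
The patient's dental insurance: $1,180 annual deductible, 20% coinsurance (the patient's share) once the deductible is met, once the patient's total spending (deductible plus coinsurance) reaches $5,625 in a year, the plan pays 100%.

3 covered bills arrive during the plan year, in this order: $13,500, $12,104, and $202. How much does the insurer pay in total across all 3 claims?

Claim 1 — $13,500: $1,180 to deductible, leaving $12,320; coinsurance $12,320 × 20% = $2,464. Cost to patient: $3,644. OOP to date $3,644. Plan pays $13,500 − $3,644 = $9,856.
Claim 2 — $12,104: deductible already satisfied, so patient's share is 20% × $12,104 = $2,420.80. Adding that to $3,644 gives $6,064.80, past the $5,625 cap; patient pays only $5,625 − $3,644 = $1,981. Insurer: $12,104 − $1,981 = $10,123.
Claim 3 — $202: deductible met; 20% of $202 = $40.40. Adding that to $5,625 gives $5,665.40, past the $5,625 cap; patient pays only $5,625 − $5,625 = $0. Plan pays $202 − $0 = $202.
Insurer total = bills − patient's total = $25,806 − $5,625 = $20,181.

$20,181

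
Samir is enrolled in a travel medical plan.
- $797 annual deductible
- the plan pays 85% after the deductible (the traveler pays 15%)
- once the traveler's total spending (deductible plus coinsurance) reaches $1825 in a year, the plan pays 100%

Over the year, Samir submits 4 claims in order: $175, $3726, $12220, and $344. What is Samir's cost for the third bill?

$562.40

Claim 1 ($175): fully absorbed by the deductible. Traveler pays $175; OOP now $175.
Claim 2 ($3726): $622 to deductible, leaving $3104; 15% of $3104 = $465.60. Traveler owes $1087.60 (running OOP $1262.60).
Claim 3 ($12220): 15% coinsurance on $12220 = $1833. OOP would hit $3095.60 > $1825, so the cap limits the traveler to $1825 − $1262.60 = $562.40.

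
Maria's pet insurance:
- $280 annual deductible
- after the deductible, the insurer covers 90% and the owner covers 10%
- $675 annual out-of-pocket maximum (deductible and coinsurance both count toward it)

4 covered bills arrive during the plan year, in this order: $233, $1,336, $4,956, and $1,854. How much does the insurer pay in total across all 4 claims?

$7,704

#1 ($233): fully absorbed by the deductible. Owner owes $233 (running OOP $233). Insurer: $233 − $233 = $0.
#2 ($1,336): $47 to deductible, leaving $1,289; coinsurance $1,289 × 10% = $128.90. Owner owes $175.90 (running OOP $408.90). Insurer: $1,336 − $175.90 = $1,160.10.
#3 ($4,956): 10% coinsurance on $4,956 = $495.60. OOP would hit $904.50 > $675, so the cap limits the owner to $675 − $408.90 = $266.10. Insurer: $4,956 − $266.10 = $4,689.90.
#4 ($1,854): 10% coinsurance on $1,854 = $185.40. Adding that to $675 gives $860.40, past the $675 cap; owner pays only $675 − $675 = $0. Insurer: $1,854 − $0 = $1,854.
Insurer total = bills − owner's total = $8,379 − $675 = $7,704.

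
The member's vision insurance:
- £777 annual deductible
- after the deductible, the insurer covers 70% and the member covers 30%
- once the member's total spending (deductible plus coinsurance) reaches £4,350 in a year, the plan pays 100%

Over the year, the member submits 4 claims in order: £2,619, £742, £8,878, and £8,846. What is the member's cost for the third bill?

£2,663.40

Bill 1, £2,619: £777 finishes the deductible; £1,842 goes to coinsurance; member's 30% is £552.60. Cost to member: £1,329.60. OOP to date £1,329.60.
Bill 2, £742: deductible already satisfied, so member's share is 30% × £742 = £222.60. Member owes £222.60 (running OOP £1,552.20).
Bill 3, £8,878: deductible met; 30% of £8,878 = £2,663.40. Cost to member: £2,663.40. OOP to date £4,215.60.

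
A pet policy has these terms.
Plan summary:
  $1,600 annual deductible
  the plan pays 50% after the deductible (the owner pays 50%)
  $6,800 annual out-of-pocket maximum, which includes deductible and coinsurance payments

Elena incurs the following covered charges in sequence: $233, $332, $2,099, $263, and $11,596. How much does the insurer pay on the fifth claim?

#1 ($233): fully absorbed by the deductible. Owner owes $233 (running OOP $233). Plan pays $233 − $233 = $0.
#2 ($332): fully absorbed by the deductible. Owner pays $332; OOP now $565. Insurer: $332 − $332 = $0.
#3 ($2,099): $1,035 to deductible, leaving $1,064; 50% of $1,064 = $532. Owner pays $1,567; OOP now $2,132. Insurer: $2,099 − $1,567 = $532.
#4 ($263): deductible already satisfied, so owner's share is 50% × $263 = $131.50. Owner pays $131.50; OOP now $2,263.50. Plan pays $263 − $131.50 = $131.50.
#5 ($11,596): deductible already satisfied, so owner's share is 50% × $11,596 = $5,798. That would push OOP to $8,061.50, over the $6,800 cap, so owner pays $6,800 − $2,263.50 = $4,536.50. Insurer: $11,596 − $4,536.50 = $7,059.50.

$7,059.50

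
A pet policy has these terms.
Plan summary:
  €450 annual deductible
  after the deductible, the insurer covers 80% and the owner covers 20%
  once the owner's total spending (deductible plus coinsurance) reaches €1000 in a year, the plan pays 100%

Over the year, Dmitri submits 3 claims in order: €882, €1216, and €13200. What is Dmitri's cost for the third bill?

#1 (€882): €450 finishes the deductible; €432 goes to coinsurance; owner's 20% is €86.40. Owner owes €536.40 (running OOP €536.40).
#2 (€1216): deductible already satisfied, so owner's share is 20% × €1216 = €243.20. Owner pays €243.20; OOP now €779.60.
#3 (€13200): deductible met; 20% of €13200 = €2640. That would push OOP to €3419.60, over the €1000 cap, so owner pays €1000 − €779.60 = €220.40.

€220.40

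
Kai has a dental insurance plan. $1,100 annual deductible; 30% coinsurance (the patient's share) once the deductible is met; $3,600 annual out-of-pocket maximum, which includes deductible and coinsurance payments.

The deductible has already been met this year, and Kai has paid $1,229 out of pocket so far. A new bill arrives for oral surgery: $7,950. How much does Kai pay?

$2,371

With the deductible met, the entire $7,950 is subject to coinsurance.
Patient's 30% share of $7,950 is $2,385.
That would bring total out-of-pocket to $3,614, past the $3,600 cap. The patient is capped at $3,600 − $1,229 = $2,371 on this claim.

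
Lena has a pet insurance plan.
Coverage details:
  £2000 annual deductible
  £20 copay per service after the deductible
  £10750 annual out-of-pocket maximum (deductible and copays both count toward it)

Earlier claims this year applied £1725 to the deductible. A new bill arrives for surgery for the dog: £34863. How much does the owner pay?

Remaining deductible: £2000 − £1725 = £275.
The remaining £34588 (= £34863 − £275) moves to the copay.
Copay on this service: £20.
That puts the owner's cost at £275 + £20 = £295 before any cap.
Cumulative spending £1725 + £295 = £2020 stays under the £10750 maximum.

£295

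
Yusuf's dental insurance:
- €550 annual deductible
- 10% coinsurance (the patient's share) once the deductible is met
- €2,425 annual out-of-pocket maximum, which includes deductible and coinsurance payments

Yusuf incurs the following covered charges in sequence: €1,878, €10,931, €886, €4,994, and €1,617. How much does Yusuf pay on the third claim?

€88.60

Claim 1 (€1,878): €550 finishes the deductible; €1,328 goes to coinsurance; 10% of €1,328 = €132.80. Patient pays €682.80; OOP now €682.80.
Claim 2 (€10,931): deductible met; 10% of €10,931 = €1,093.10. Patient owes €1,093.10 (running OOP €1,775.90).
Claim 3 (€886): deductible met; 10% of €886 = €88.60. Cost to patient: €88.60. OOP to date €1,864.50.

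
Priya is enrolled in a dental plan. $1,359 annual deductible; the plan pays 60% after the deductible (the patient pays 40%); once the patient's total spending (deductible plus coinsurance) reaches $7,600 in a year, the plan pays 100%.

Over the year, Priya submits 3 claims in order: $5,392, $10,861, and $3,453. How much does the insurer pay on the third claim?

Bill 1, $5,392: $1,359 to deductible, leaving $4,033; 40% of $4,033 = $1,613.20. Patient owes $2,972.20 (running OOP $2,972.20). Insurer: $5,392 − $2,972.20 = $2,419.80.
Bill 2, $10,861: 40% coinsurance on $10,861 = $4,344.40. Patient pays $4,344.40; OOP now $7,316.60. Insurer: $10,861 − $4,344.40 = $6,516.60.
Bill 3, $3,453: deductible met; 40% of $3,453 = $1,381.20. That would push OOP to $8,697.80, over the $7,600 cap, so patient pays $7,600 − $7,316.60 = $283.40. Insurer: $3,453 − $283.40 = $3,169.60.

$3,169.60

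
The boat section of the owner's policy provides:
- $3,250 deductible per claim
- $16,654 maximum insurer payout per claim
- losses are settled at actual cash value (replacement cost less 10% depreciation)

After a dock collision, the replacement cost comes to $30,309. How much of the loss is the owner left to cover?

$13,655

At 10% depreciation, ACV = $30,309 − $3,030.90 = $27,278.10.
After the deductible, $27,278.10 − $3,250 = $24,028.10 remains.
$24,028.10 exceeds the $16,654 limit, so the insurer pays the limit: $16,654.
The owner bears the rest of the original loss: $30,309 − $16,654 = $13,655.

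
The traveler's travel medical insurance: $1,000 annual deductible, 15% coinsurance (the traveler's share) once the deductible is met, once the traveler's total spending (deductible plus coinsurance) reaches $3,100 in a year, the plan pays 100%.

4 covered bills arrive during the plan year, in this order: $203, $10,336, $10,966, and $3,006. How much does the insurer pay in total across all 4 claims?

#1 ($203): entire amount goes to the deductible. Traveler pays $203; OOP now $203. Plan pays $203 − $203 = $0.
#2 ($10,336): deductible takes $797, $9,539 remains; 15% of $9,539 = $1,430.85. Traveler owes $2,227.85 (running OOP $2,430.85). Plan pays $10,336 − $2,227.85 = $8,108.15.
#3 ($10,966): 15% coinsurance on $10,966 = $1,644.90. OOP would hit $4,075.75 > $3,100, so the cap limits the traveler to $3,100 − $2,430.85 = $669.15. Insurer: $10,966 − $669.15 = $10,296.85.
#4 ($3,006): 15% coinsurance on $3,006 = $450.90. OOP would hit $3,550.90 > $3,100, so the cap limits the traveler to $3,100 − $3,100 = $0. Insurer: $3,006 − $0 = $3,006.
Insurer total = bills − traveler's total = $24,511 − $3,100 = $21,411.

$21,411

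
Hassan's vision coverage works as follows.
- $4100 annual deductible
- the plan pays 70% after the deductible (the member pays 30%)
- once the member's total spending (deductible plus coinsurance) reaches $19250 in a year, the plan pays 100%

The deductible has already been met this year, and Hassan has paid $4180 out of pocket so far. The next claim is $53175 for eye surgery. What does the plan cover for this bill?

$38105

With the deductible met, the entire $53175 is subject to coinsurance.
Coinsurance: $53175 × 30% = $15952.50.
That would bring total out-of-pocket to $20132.50, past the $19250 cap. The member is capped at $19250 − $4180 = $15070 on this claim.
Insurer pays the balance: $53175 − $15070 = $38105.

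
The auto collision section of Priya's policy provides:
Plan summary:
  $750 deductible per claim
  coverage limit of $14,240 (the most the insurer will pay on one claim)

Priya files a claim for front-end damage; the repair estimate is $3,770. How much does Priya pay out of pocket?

Less the $750 deductible: $3,770 − $750 = $3,020.
$3,020 ≤ $14,240, so the limit doesn't bind; insurer pays $3,020.
Driver's share is the uncovered remainder: $3,770 − $3,020 = $750.

$750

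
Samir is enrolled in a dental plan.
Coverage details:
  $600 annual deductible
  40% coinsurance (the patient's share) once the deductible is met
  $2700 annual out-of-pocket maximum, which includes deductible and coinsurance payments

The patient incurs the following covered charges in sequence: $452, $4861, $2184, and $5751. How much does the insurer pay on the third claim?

#1 ($452): fully absorbed by the deductible. Patient pays $452; OOP now $452. Insurer: $452 − $452 = $0.
#2 ($4861): $148 to deductible, leaving $4713; patient's 40% is $1885.20. Patient pays $2033.20; OOP now $2485.20. Insurer: $4861 − $2033.20 = $2827.80.
#3 ($2184): 40% coinsurance on $2184 = $873.60. OOP would hit $3358.80 > $2700, so the cap limits the patient to $2700 − $2485.20 = $214.80. Insurer: $2184 − $214.80 = $1969.20.

$1969.20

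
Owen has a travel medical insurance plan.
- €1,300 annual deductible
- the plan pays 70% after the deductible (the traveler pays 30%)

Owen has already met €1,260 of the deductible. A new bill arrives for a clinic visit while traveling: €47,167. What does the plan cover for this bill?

Deductible still to meet: €1,300 − €1,260 = €40.
The remaining €47,127 (= €47,167 − €40) moves to coinsurance.
Traveler's 30% share of €47,127 is €14,138.10.
Traveler responsibility: €40 + €14,138.10 = €14,178.10.
The insurer covers the remainder: €47,167 − €14,178.10 = €32,988.90.

€32,988.90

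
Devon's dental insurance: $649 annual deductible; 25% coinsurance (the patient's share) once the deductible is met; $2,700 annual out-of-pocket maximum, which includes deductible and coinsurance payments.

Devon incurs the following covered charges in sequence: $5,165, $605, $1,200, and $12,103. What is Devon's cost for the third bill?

$300

Bill 1, $5,165: deductible takes $649, $4,516 remains; patient's 25% is $1,129. Patient owes $1,778 (running OOP $1,778).
Bill 2, $605: deductible already satisfied, so patient's share is 25% × $605 = $151.25. Patient owes $151.25 (running OOP $1,929.25).
Bill 3, $1,200: deductible met; 25% of $1,200 = $300. Patient owes $300 (running OOP $2,229.25).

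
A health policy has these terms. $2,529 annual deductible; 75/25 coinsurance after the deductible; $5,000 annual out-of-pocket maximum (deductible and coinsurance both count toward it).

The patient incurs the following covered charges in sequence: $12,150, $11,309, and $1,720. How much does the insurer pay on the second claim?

$11,243.25

Bill 1, $12,150: $2,529 to deductible, leaving $9,621; coinsurance $9,621 × 25% = $2,405.25. Cost to patient: $4,934.25. OOP to date $4,934.25. Insurer: $12,150 − $4,934.25 = $7,215.75.
Bill 2, $11,309: deductible met; 25% of $11,309 = $2,827.25. Adding that to $4,934.25 gives $7,761.50, past the $5,000 cap; patient pays only $5,000 − $4,934.25 = $65.75. Insurer: $11,309 − $65.75 = $11,243.25.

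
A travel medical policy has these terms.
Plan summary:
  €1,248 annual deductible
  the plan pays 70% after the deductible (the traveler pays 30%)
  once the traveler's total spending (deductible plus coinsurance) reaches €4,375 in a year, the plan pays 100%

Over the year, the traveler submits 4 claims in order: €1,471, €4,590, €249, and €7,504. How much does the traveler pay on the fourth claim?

Bill 1, €1,471: €1,248 to deductible, leaving €223; coinsurance €223 × 30% = €66.90. Cost to traveler: €1,314.90. OOP to date €1,314.90.
Bill 2, €4,590: 30% coinsurance on €4,590 = €1,377. Traveler pays €1,377; OOP now €2,691.90.
Bill 3, €249: 30% coinsurance on €249 = €74.70. Traveler pays €74.70; OOP now €2,766.60.
Bill 4, €7,504: 30% coinsurance on €7,504 = €2,251.20. Adding that to €2,766.60 gives €5,017.80, past the €4,375 cap; traveler pays only €4,375 − €2,766.60 = €1,608.40.

€1,608.40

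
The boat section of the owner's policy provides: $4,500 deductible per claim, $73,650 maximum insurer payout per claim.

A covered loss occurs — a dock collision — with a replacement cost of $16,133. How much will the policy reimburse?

Subtract the deductible: $16,133 − $4,500 = $11,633.
That's under the $73,650 cap, so the insurer reimburses the full $11,633.

$11,633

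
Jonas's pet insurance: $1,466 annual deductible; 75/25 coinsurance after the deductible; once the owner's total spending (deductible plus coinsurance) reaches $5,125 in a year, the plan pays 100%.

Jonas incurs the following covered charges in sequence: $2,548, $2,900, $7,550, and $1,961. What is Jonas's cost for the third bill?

#1 ($2,548): deductible takes $1,466, $1,082 remains; 25% of $1,082 = $270.50. Owner owes $1,736.50 (running OOP $1,736.50).
#2 ($2,900): deductible already satisfied, so owner's share is 25% × $2,900 = $725. Owner pays $725; OOP now $2,461.50.
#3 ($7,550): 25% coinsurance on $7,550 = $1,887.50. Cost to owner: $1,887.50. OOP to date $4,349.

$1,887.50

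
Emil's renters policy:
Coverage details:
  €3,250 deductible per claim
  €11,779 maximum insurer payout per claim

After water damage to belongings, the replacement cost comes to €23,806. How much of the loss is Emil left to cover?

€12,027

Subtract the deductible: €23,806 − €3,250 = €20,556.
€20,556 exceeds the €11,779 limit, so the insurer pays the limit: €11,779.
Out of pocket: €23,806 − €11,779 = €12,027.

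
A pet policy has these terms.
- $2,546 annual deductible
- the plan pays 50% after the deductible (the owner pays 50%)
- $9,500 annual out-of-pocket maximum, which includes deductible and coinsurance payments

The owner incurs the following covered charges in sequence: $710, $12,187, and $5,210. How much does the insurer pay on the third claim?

$3,431.50

Claim 1 ($710): fully absorbed by the deductible. Cost to owner: $710. OOP to date $710. Plan pays $710 − $710 = $0.
Claim 2 ($12,187): $1,836 finishes the deductible; $10,351 goes to coinsurance; 50% of $10,351 = $5,175.50. Owner owes $7,011.50 (running OOP $7,721.50). Insurer: $12,187 − $7,011.50 = $5,175.50.
Claim 3 ($5,210): 50% coinsurance on $5,210 = $2,605. OOP would hit $10,326.50 > $9,500, so the cap limits the owner to $9,500 − $7,721.50 = $1,778.50. Insurer: $5,210 − $1,778.50 = $3,431.50.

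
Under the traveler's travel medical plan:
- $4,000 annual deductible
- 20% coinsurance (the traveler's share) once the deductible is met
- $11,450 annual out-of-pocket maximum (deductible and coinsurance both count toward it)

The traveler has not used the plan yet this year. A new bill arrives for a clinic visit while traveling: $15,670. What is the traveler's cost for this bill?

$6,334

The full $4,000 deductible is still open; $4,000 of this bill applies to it.
After the $4,000 deductible portion, $15,670 − $4,000 = $11,670 is subject to coinsurance.
Coinsurance: $11,670 × 20% = $2,334.
That puts the traveler's cost at $4,000 + $2,334 = $6,334 before any cap.
Year-to-date out-of-pocket becomes $0 + $6,334 = $6,334, still under the $11,450 maximum, so no cap applies.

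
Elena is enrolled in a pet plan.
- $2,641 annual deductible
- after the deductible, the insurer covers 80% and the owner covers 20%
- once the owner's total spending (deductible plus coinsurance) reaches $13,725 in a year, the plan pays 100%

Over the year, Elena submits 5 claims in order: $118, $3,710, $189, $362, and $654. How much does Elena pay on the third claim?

Claim 1 ($118): entire amount goes to the deductible. Cost to owner: $118. OOP to date $118.
Claim 2 ($3,710): deductible takes $2,523, $1,187 remains; owner's 20% is $237.40. Cost to owner: $2,760.40. OOP to date $2,878.40.
Claim 3 ($189): deductible already satisfied, so owner's share is 20% × $189 = $37.80. Owner owes $37.80 (running OOP $2,916.20).

$37.80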